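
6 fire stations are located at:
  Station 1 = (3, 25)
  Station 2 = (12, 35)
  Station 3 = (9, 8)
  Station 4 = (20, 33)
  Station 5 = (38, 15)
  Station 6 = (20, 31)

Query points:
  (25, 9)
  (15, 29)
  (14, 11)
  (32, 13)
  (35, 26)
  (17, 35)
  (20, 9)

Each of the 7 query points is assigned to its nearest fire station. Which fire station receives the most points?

(25, 9) — d² to each: Station 1:740, Station 2:845, Station 3:257, Station 4:601, Station 5:205, Station 6:509 → nearest is Station 5
(15, 29) — d² to each: Station 1:160, Station 2:45, Station 3:477, Station 4:41, Station 5:725, Station 6:29 → nearest is Station 6
(14, 11) — d² to each: Station 1:317, Station 2:580, Station 3:34, Station 4:520, Station 5:592, Station 6:436 → nearest is Station 3
(32, 13) — d² to each: Station 1:985, Station 2:884, Station 3:554, Station 4:544, Station 5:40, Station 6:468 → nearest is Station 5
(35, 26) — d² to each: Station 1:1025, Station 2:610, Station 3:1000, Station 4:274, Station 5:130, Station 6:250 → nearest is Station 5
(17, 35) — d² to each: Station 1:296, Station 2:25, Station 3:793, Station 4:13, Station 5:841, Station 6:25 → nearest is Station 4
(20, 9) — d² to each: Station 1:545, Station 2:740, Station 3:122, Station 4:576, Station 5:360, Station 6:484 → nearest is Station 3
Tally — Station 3:2, Station 4:1, Station 5:3, Station 6:1. Station 5 captures the most (3).

Station 5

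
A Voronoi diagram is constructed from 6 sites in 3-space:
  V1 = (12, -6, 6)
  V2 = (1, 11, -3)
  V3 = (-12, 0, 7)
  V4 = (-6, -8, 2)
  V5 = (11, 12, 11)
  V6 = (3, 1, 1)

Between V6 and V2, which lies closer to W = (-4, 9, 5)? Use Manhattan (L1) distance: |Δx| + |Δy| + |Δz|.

V2

d(W,V6) = |-4−3| + |9−1| + |5−1| = 7 + 8 + 4 = 19
d(W,V2) = |-4−1| + |9−11| + |5−(-3)| = 5 + 2 + 8 = 15
19 > 15, so V2 is closer.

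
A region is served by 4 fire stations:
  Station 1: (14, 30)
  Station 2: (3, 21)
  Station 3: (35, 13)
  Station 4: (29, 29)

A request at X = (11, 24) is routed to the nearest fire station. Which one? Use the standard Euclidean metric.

Station 1

Compare squared distances (the ordering matches that of the actual distances):
d²(X, Station 1) = 9 + 36 = 45
d²(X, Station 2) = 64 + 9 = 73
d²(X, Station 3) = 576 + 121 = 697
d²(X, Station 4) = 324 + 25 = 349
Minimum is at Station 1.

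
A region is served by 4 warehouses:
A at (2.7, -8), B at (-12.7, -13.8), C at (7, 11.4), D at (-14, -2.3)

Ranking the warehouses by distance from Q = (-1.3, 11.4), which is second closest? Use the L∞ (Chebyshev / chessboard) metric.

d(Q,A) = max(4, 19.4) = 19.4
d(Q,B) = max(11.4, 25.2) = 25.2
d(Q,C) = max(8.3, 0) = 8.3
d(Q,D) = max(12.7, 13.7) = 13.7
Sorted ascending: C, D, A, … — the second-nearest is D.

D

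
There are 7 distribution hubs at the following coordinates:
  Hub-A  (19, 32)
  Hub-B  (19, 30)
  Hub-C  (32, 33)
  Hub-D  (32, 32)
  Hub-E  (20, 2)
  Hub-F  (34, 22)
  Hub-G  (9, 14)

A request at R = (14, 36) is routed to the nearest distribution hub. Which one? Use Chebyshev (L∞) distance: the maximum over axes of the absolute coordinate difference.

d(R, Hub-A) = max(5, 4) = 5
d(R, Hub-B) = max(5, 6) = 6
d(R, Hub-C) = max(18, 3) = 18
d(R, Hub-D) = max(18, 4) = 18
d(R, Hub-E) = max(6, 34) = 34
d(R, Hub-F) = max(20, 14) = 20
d(R, Hub-G) = max(5, 22) = 22
Minimum is at Hub-A.

Hub-A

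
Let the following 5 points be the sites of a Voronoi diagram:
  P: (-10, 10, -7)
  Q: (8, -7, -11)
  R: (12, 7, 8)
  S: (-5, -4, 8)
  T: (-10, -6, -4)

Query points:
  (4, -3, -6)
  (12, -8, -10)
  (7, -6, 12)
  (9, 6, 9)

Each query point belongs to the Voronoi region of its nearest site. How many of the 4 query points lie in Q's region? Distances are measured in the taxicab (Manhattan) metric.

(4, -3, -6) — d to each: P:28, Q:13, R:32, S:24, T:19 → nearest is Q
(12, -8, -10) — d to each: P:43, Q:6, R:33, S:39, T:30 → nearest is Q
(7, -6, 12) — d to each: P:52, Q:25, R:22, S:18, T:33 → nearest is S
(9, 6, 9) — d to each: P:39, Q:34, R:5, S:25, T:44 → nearest is R
2 of the 4 points have Q as nearest.

2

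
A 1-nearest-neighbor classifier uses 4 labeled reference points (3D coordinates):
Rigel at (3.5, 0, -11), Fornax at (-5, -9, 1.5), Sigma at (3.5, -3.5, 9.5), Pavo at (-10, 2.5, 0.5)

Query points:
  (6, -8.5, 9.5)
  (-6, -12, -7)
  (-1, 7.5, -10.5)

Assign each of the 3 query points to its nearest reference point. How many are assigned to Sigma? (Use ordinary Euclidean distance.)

1

(6, -8.5, 9.5) — d² to each: Rigel:498.75, Fornax:185.25, Sigma:31.25, Pavo:458 → nearest is Sigma
(-6, -12, -7) — d² to each: Rigel:250.25, Fornax:82.25, Sigma:434.75, Pavo:282.5 → nearest is Fornax
(-1, 7.5, -10.5) — d² to each: Rigel:76.75, Fornax:432.25, Sigma:541.25, Pavo:227 → nearest is Rigel
1 of the 3 points has Sigma as nearest.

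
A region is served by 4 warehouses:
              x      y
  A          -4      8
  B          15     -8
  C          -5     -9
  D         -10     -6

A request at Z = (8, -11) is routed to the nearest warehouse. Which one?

B

Compare squared distances (the ordering matches that of the actual distances):
|ZA|² = (8−(-4))² + (-11−8)² = 144 + 361 = 505
|ZB|² = (8−15)² + (-11−(-8))² = 49 + 9 = 58
|ZC|² = (8−(-5))² + (-11−(-9))² = 169 + 4 = 173
|ZD|² = (8−(-10))² + (-11−(-6))² = 324 + 25 = 349
Minimum is at B.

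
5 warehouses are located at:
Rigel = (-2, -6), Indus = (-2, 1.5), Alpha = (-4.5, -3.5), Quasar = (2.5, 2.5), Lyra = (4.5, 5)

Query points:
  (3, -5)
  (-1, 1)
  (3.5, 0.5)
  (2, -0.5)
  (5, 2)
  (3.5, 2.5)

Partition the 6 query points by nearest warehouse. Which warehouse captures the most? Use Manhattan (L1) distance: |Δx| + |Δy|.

Quasar

(3, -5) — d to each: Rigel:6, Indus:11.5, Alpha:9, Quasar:8, Lyra:11.5 → nearest is Rigel
(-1, 1) — d to each: Rigel:8, Indus:1.5, Alpha:8, Quasar:5, Lyra:9.5 → nearest is Indus
(3.5, 0.5) — d to each: Rigel:12, Indus:6.5, Alpha:12, Quasar:3, Lyra:5.5 → nearest is Quasar
(2, -0.5) — d to each: Rigel:9.5, Indus:6, Alpha:9.5, Quasar:3.5, Lyra:8 → nearest is Quasar
(5, 2) — d to each: Rigel:15, Indus:7.5, Alpha:15, Quasar:3, Lyra:3.5 → nearest is Quasar
(3.5, 2.5) — d to each: Rigel:14, Indus:6.5, Alpha:14, Quasar:1, Lyra:3.5 → nearest is Quasar
Tally — Rigel:1, Indus:1, Quasar:4. Quasar captures the most (4).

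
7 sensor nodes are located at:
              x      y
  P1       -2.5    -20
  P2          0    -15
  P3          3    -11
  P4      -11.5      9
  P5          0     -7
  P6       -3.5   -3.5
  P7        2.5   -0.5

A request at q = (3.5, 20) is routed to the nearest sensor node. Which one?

P4

Squared Euclidean distances:
|qP1|² = (3.5−(-2.5))² + (20−(-20))² = 36 + 1600 = 1636
|qP2|² = (3.5−0)² + (20−(-15))² = 12.25 + 1225 = 1237.25
|qP3|² = (3.5−3)² + (20−(-11))² = 0.25 + 961 = 961.25
|qP4|² = (3.5−(-11.5))² + (20−9)² = 225 + 121 = 346
|qP5|² = (3.5−0)² + (20−(-7))² = 12.25 + 729 = 741.25
|qP6|² = (3.5−(-3.5))² + (20−(-3.5))² = 49 + 552.25 = 601.25
|qP7|² = (3.5−2.5)² + (20−(-0.5))² = 1 + 420.25 = 421.25
The smallest is to P4, so q lies in the Voronoi region of P4.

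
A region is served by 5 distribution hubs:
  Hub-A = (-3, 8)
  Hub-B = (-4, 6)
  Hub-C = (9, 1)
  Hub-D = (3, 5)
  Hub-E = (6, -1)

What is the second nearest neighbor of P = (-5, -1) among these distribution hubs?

Hub-A

Since √ is increasing, it suffices to compare squared distances:
d²(P, Hub-A) = (-5−(-3))² + (-1−8)² = 4 + 81 = 85
d²(P, Hub-B) = (-5−(-4))² + (-1−6)² = 1 + 49 = 50
d²(P, Hub-C) = (-5−9)² + (-1−1)² = 196 + 4 = 200
d²(P, Hub-D) = (-5−3)² + (-1−5)² = 64 + 36 = 100
d²(P, Hub-E) = (-5−6)² + (-1−(-1))² = 121 + 0 = 121
Sorted ascending: Hub-B, Hub-A, Hub-D, … — the second-nearest is Hub-A.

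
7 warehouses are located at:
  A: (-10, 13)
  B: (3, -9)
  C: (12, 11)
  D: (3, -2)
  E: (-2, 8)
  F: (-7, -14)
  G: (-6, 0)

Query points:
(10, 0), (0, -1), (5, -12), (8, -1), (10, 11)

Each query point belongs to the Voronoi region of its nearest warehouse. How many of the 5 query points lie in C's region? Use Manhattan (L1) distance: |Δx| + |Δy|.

1

(10, 0) — d to each: A:33, B:16, C:13, D:9, E:20, F:31, G:16 → nearest is D
(0, -1) — d to each: A:24, B:11, C:24, D:4, E:11, F:20, G:7 → nearest is D
(5, -12) — d to each: A:40, B:5, C:30, D:12, E:27, F:14, G:23 → nearest is B
(8, -1) — d to each: A:32, B:13, C:16, D:6, E:19, F:28, G:15 → nearest is D
(10, 11) — d to each: A:22, B:27, C:2, D:20, E:15, F:42, G:27 → nearest is C
1 of the 5 points has C as nearest.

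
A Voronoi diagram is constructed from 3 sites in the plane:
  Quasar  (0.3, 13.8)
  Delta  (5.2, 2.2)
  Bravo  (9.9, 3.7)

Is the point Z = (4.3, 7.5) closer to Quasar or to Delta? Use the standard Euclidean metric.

Delta

Compare squared distances:
d²(Z, Quasar) = (4.3−0.3)² + (7.5−13.8)² = 16 + 39.69 = 55.69
d²(Z, Delta) = (4.3−5.2)² + (7.5−2.2)² = 0.81 + 28.09 = 28.9
55.69 > 28.9, so Delta is closer.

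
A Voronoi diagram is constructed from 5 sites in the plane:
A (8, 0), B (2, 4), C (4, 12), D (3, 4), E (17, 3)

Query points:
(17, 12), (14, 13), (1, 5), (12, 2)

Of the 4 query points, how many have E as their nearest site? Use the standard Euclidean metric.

(17, 12) — d² to each: A:225, B:289, C:169, D:260, E:81 → nearest is E
(14, 13) — d² to each: A:205, B:225, C:101, D:202, E:109 → nearest is C
(1, 5) — d² to each: A:74, B:2, C:58, D:5, E:260 → nearest is B
(12, 2) — d² to each: A:20, B:104, C:164, D:85, E:26 → nearest is A
1 of the 4 points has E as nearest.

1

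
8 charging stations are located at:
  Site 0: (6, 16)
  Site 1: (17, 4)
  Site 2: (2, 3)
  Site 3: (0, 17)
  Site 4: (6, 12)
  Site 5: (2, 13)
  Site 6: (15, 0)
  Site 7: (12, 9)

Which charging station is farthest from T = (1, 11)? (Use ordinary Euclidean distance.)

Site 6

Compare squared distances (the ordering matches that of the actual distances):
d²(T, Site 0) = 25 + 25 = 50
d²(T, Site 1) = 256 + 49 = 305
d²(T, Site 2) = 1 + 64 = 65
d²(T, Site 3) = 1 + 36 = 37
d²(T, Site 4) = 25 + 1 = 26
d²(T, Site 5) = 1 + 4 = 5
d²(T, Site 6) = 196 + 121 = 317
d²(T, Site 7) = 121 + 4 = 125
The largest is to Site 6.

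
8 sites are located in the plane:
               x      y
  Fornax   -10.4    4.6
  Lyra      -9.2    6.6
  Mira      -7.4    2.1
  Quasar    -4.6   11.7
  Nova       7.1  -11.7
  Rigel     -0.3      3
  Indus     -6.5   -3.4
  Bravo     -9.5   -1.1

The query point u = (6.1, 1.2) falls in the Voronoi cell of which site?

Rigel

Compare squared distances (the ordering matches that of the actual distances):
d²(u, Fornax) = (6.1−(-10.4))² + (1.2−4.6)² = 272.25 + 11.56 = 283.81
d²(u, Lyra) = (6.1−(-9.2))² + (1.2−6.6)² = 234.09 + 29.16 = 263.25
d²(u, Mira) = (6.1−(-7.4))² + (1.2−2.1)² = 182.25 + 0.81 = 183.06
d²(u, Quasar) = (6.1−(-4.6))² + (1.2−11.7)² = 114.49 + 110.25 = 224.74
d²(u, Nova) = (6.1−7.1)² + (1.2−(-11.7))² = 1 + 166.41 = 167.41
d²(u, Rigel) = (6.1−(-0.3))² + (1.2−3)² = 40.96 + 3.24 = 44.2
d²(u, Indus) = (6.1−(-6.5))² + (1.2−(-3.4))² = 158.76 + 21.16 = 179.92
d²(u, Bravo) = (6.1−(-9.5))² + (1.2−(-1.1))² = 243.36 + 5.29 = 248.65
Rigel is nearest.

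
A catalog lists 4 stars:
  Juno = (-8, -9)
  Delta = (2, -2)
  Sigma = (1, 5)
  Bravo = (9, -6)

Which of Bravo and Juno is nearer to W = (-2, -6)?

Juno

Compare squared distances:
d²(W, Bravo) = (-2−9)² + (-6−(-6))² = 121 + 0 = 121
d²(W, Juno) = (-2−(-8))² + (-6−(-9))² = 36 + 9 = 45
121 > 45, so Juno is closer.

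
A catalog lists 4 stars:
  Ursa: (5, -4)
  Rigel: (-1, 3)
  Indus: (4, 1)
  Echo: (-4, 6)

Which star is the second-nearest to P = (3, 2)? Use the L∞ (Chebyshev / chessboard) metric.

Rigel

d(P, Ursa) = max(2, 6) = 6
d(P, Rigel) = max(4, 1) = 4
d(P, Indus) = max(1, 1) = 1
d(P, Echo) = max(7, 4) = 7
Sorted ascending: Indus, Rigel, Ursa, … — the second-nearest is Rigel.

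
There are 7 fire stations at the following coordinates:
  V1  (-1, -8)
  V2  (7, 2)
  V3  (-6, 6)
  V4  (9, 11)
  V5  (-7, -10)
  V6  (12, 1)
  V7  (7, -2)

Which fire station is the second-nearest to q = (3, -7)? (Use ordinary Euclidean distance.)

V7

Since √ is increasing, it suffices to compare squared distances:
|qV1|² = (3−(-1))² + (-7−(-8))² = 16 + 1 = 17
|qV2|² = (3−7)² + (-7−2)² = 16 + 81 = 97
|qV3|² = (3−(-6))² + (-7−6)² = 81 + 169 = 250
|qV4|² = (3−9)² + (-7−11)² = 36 + 324 = 360
|qV5|² = (3−(-7))² + (-7−(-10))² = 100 + 9 = 109
|qV6|² = (3−12)² + (-7−1)² = 81 + 64 = 145
|qV7|² = (3−7)² + (-7−(-2))² = 16 + 25 = 41
Sorted ascending: V1, V7, V2, … — the second-nearest is V7.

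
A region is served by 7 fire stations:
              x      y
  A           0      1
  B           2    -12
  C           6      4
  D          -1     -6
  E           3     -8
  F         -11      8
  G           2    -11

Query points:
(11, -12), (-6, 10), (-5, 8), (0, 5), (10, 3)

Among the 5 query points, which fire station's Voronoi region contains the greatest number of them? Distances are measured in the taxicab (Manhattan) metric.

(11, -12) — d to each: A:24, B:9, C:21, D:18, E:12, F:42, G:10 → nearest is B
(-6, 10) — d to each: A:15, B:30, C:18, D:21, E:27, F:7, G:29 → nearest is F
(-5, 8) — d to each: A:12, B:27, C:15, D:18, E:24, F:6, G:26 → nearest is F
(0, 5) — d to each: A:4, B:19, C:7, D:12, E:16, F:14, G:18 → nearest is A
(10, 3) — d to each: A:12, B:23, C:5, D:20, E:18, F:26, G:22 → nearest is C
Tally — A:1, B:1, C:1, F:2. F captures the most (2).

F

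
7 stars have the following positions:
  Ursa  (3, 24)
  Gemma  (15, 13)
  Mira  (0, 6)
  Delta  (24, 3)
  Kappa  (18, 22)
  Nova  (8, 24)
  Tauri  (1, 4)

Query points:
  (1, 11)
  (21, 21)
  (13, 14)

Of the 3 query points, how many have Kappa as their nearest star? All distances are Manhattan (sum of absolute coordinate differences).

(1, 11) — d to each: Ursa:15, Gemma:16, Mira:6, Delta:31, Kappa:28, Nova:20, Tauri:7 → nearest is Mira
(21, 21) — d to each: Ursa:21, Gemma:14, Mira:36, Delta:21, Kappa:4, Nova:16, Tauri:37 → nearest is Kappa
(13, 14) — d to each: Ursa:20, Gemma:3, Mira:21, Delta:22, Kappa:13, Nova:15, Tauri:22 → nearest is Gemma
1 of the 3 points has Kappa as nearest.

1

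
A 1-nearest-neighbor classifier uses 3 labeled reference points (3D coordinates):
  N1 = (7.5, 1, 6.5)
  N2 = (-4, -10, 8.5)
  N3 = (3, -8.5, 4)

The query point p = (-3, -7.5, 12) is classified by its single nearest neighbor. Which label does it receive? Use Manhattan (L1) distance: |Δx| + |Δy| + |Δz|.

d(p,N1) = |-3−7.5| + |-7.5−1| + |12−6.5| = 10.5 + 8.5 + 5.5 = 24.5
d(p,N2) = |-3−(-4)| + |-7.5−(-10)| + |12−8.5| = 1 + 2.5 + 3.5 = 7
d(p,N3) = |-3−3| + |-7.5−(-8.5)| + |12−4| = 6 + 1 + 8 = 15
The smallest is to N2, so p lies in the Voronoi region of N2.

N2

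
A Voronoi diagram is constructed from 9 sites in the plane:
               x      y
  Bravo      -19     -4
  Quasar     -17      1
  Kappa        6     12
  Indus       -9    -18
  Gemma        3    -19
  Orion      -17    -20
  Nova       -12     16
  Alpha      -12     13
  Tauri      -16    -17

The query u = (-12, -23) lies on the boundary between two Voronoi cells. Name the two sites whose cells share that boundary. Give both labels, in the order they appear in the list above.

Indus and Orion

Squared distances from u to each site:
d²(u, Bravo) = (-12−(-19))² + (-23−(-4))² = 49 + 361 = 410
d²(u, Quasar) = (-12−(-17))² + (-23−1)² = 25 + 576 = 601
d²(u, Kappa) = (-12−6)² + (-23−12)² = 324 + 1225 = 1549
d²(u, Indus) = (-12−(-9))² + (-23−(-18))² = 9 + 25 = 34
d²(u, Gemma) = (-12−3)² + (-23−(-19))² = 225 + 16 = 241
d²(u, Orion) = (-12−(-17))² + (-23−(-20))² = 25 + 9 = 34
d²(u, Nova) = (-12−(-12))² + (-23−16)² = 0 + 1521 = 1521
d²(u, Alpha) = (-12−(-12))² + (-23−13)² = 0 + 1296 = 1296
d²(u, Tauri) = (-12−(-16))² + (-23−(-17))² = 16 + 36 = 52
u is equidistant from Indus and Orion (both at squared distance 34), and every other site is strictly farther — so u lies on the Indus–Orion Voronoi edge.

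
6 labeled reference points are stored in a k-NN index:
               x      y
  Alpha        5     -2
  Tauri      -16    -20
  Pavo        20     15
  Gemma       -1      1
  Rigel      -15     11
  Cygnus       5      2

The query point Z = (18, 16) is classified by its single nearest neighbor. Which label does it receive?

Compare squared distances (the ordering matches that of the actual distances):
d²(Z, Alpha) = (18−5)² + (16−(-2))² = 169 + 324 = 493
d²(Z, Tauri) = (18−(-16))² + (16−(-20))² = 1156 + 1296 = 2452
d²(Z, Pavo) = (18−20)² + (16−15)² = 4 + 1 = 5
d²(Z, Gemma) = (18−(-1))² + (16−1)² = 361 + 225 = 586
d²(Z, Rigel) = (18−(-15))² + (16−11)² = 1089 + 25 = 1114
d²(Z, Cygnus) = (18−5)² + (16−2)² = 169 + 196 = 365
Minimum is at Pavo.

Pavo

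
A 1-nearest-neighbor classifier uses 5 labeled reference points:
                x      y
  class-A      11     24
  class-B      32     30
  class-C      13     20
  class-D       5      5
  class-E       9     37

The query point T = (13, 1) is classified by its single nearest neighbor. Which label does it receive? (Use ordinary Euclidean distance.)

class-D

Compare squared distances (the ordering matches that of the actual distances):
d²(T, class-A) = (13−11)² + (1−24)² = 4 + 529 = 533
d²(T, class-B) = (13−32)² + (1−30)² = 361 + 841 = 1202
d²(T, class-C) = (13−13)² + (1−20)² = 0 + 361 = 361
d²(T, class-D) = (13−5)² + (1−5)² = 64 + 16 = 80
d²(T, class-E) = (13−9)² + (1−37)² = 16 + 1296 = 1312
Minimum is at class-D.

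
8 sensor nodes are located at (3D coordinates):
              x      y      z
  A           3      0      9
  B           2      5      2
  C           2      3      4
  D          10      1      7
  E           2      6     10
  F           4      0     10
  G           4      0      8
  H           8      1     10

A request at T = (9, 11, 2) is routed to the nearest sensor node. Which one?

B

Squared Euclidean distances:
|TA|² = 36 + 121 + 49 = 206
|TB|² = 49 + 36 + 0 = 85
|TC|² = 49 + 64 + 4 = 117
|TD|² = 1 + 100 + 25 = 126
|TE|² = 49 + 25 + 64 = 138
|TF|² = 25 + 121 + 64 = 210
|TG|² = 25 + 121 + 36 = 182
|TH|² = 1 + 100 + 64 = 165
The smallest is to B, so T lies in the Voronoi region of B.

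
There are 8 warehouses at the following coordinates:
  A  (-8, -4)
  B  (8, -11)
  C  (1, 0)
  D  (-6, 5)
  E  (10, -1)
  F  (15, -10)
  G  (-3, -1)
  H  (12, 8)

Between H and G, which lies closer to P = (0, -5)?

Compare squared distances:
|PH|² = (0−12)² + (-5−8)² = 144 + 169 = 313
|PG|² = (0−(-3))² + (-5−(-1))² = 9 + 16 = 25
313 > 25, so G is closer.

G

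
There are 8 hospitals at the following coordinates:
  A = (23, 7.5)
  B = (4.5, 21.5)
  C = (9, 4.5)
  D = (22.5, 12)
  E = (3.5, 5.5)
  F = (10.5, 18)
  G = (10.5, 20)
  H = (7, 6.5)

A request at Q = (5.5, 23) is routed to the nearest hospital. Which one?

Compare squared distances (the ordering matches that of the actual distances):
|QA|² = (5.5−23)² + (23−7.5)² = 306.25 + 240.25 = 546.5
|QB|² = (5.5−4.5)² + (23−21.5)² = 1 + 2.25 = 3.25
|QC|² = (5.5−9)² + (23−4.5)² = 12.25 + 342.25 = 354.5
|QD|² = (5.5−22.5)² + (23−12)² = 289 + 121 = 410
|QE|² = (5.5−3.5)² + (23−5.5)² = 4 + 306.25 = 310.25
|QF|² = (5.5−10.5)² + (23−18)² = 25 + 25 = 50
|QG|² = (5.5−10.5)² + (23−20)² = 25 + 9 = 34
|QH|² = (5.5−7)² + (23−6.5)² = 2.25 + 272.25 = 274.5
B is nearest.

B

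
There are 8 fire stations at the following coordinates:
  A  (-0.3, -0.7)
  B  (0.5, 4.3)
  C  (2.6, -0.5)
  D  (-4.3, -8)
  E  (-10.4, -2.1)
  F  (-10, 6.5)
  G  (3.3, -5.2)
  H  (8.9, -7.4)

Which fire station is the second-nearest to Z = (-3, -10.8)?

G

Squared Euclidean distances:
|ZA|² = 7.29 + 102.01 = 109.3
|ZB|² = 12.25 + 228.01 = 240.26
|ZC|² = 31.36 + 106.09 = 137.45
|ZD|² = 1.69 + 7.84 = 9.53
|ZE|² = 54.76 + 75.69 = 130.45
|ZF|² = 49 + 299.29 = 348.29
|ZG|² = 39.69 + 31.36 = 71.05
|ZH|² = 141.61 + 11.56 = 153.17
Sorted ascending: D, G, A, … — the second-nearest is G.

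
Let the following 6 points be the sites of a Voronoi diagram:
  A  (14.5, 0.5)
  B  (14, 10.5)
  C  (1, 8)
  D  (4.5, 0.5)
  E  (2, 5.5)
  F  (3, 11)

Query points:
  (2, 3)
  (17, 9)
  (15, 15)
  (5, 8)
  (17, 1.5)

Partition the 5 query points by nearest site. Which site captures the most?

(2, 3) — d² to each: A:162.5, B:200.25, C:26, D:12.5, E:6.25, F:65 → nearest is E
(17, 9) — d² to each: A:78.5, B:11.25, C:257, D:228.5, E:237.25, F:200 → nearest is B
(15, 15) — d² to each: A:210.5, B:21.25, C:245, D:320.5, E:259.25, F:160 → nearest is B
(5, 8) — d² to each: A:146.5, B:87.25, C:16, D:56.5, E:15.25, F:13 → nearest is F
(17, 1.5) — d² to each: A:7.25, B:90, C:298.25, D:157.25, E:241, F:286.25 → nearest is A
Tally — A:1, B:2, E:1, F:1. B captures the most (2).

B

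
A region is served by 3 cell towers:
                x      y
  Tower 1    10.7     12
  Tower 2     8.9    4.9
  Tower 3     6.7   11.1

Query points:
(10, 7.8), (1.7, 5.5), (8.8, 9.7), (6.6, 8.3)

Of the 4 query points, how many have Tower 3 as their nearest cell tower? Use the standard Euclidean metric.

2

(10, 7.8) — d² to each: Tower 1:18.13, Tower 2:9.62, Tower 3:21.78 → nearest is Tower 2
(1.7, 5.5) — d² to each: Tower 1:123.25, Tower 2:52.2, Tower 3:56.36 → nearest is Tower 2
(8.8, 9.7) — d² to each: Tower 1:8.9, Tower 2:23.05, Tower 3:6.37 → nearest is Tower 3
(6.6, 8.3) — d² to each: Tower 1:30.5, Tower 2:16.85, Tower 3:7.85 → nearest is Tower 3
2 of the 4 points have Tower 3 as nearest.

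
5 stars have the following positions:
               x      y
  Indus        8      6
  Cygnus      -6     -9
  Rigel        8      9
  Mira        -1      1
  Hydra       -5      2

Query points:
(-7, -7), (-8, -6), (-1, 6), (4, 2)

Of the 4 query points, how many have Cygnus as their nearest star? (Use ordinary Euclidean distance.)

2

(-7, -7) — d² to each: Indus:394, Cygnus:5, Rigel:481, Mira:100, Hydra:85 → nearest is Cygnus
(-8, -6) — d² to each: Indus:400, Cygnus:13, Rigel:481, Mira:98, Hydra:73 → nearest is Cygnus
(-1, 6) — d² to each: Indus:81, Cygnus:250, Rigel:90, Mira:25, Hydra:32 → nearest is Mira
(4, 2) — d² to each: Indus:32, Cygnus:221, Rigel:65, Mira:26, Hydra:81 → nearest is Mira
2 of the 4 points have Cygnus as nearest.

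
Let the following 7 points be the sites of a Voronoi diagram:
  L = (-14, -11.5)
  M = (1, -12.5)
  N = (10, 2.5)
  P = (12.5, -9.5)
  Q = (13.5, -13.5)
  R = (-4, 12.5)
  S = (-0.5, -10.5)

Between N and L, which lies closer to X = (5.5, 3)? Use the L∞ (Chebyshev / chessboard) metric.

d(X,N) = max(4.5, 0.5) = 4.5
d(X,L) = max(19.5, 14.5) = 19.5
4.5 < 19.5, so N is closer.

N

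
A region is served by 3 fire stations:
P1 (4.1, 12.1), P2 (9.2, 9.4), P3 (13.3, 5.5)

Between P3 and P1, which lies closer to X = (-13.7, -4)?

P1

Compare squared distances:
|XP3|² = (-13.7−13.3)² + (-4−5.5)² = 729 + 90.25 = 819.25
|XP1|² = (-13.7−4.1)² + (-4−12.1)² = 316.84 + 259.21 = 576.05
819.25 > 576.05, so P1 is closer.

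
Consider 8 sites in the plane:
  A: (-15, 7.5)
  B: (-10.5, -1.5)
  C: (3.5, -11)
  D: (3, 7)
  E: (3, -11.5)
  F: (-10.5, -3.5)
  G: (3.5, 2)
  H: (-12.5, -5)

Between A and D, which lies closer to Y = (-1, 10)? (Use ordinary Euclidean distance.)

D

Compare squared distances:
|YA|² = (-1−(-15))² + (10−7.5)² = 196 + 6.25 = 202.25
|YD|² = (-1−3)² + (10−7)² = 16 + 9 = 25
202.25 > 25, so D is closer.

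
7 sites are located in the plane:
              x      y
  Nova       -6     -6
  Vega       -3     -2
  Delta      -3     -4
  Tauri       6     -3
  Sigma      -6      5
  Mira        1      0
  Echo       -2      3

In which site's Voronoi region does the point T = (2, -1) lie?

Since √ is increasing, it suffices to compare squared distances:
d²(T, Nova) = (2−(-6))² + (-1−(-6))² = 64 + 25 = 89
d²(T, Vega) = (2−(-3))² + (-1−(-2))² = 25 + 1 = 26
d²(T, Delta) = (2−(-3))² + (-1−(-4))² = 25 + 9 = 34
d²(T, Tauri) = (2−6)² + (-1−(-3))² = 16 + 4 = 20
d²(T, Sigma) = (2−(-6))² + (-1−5)² = 64 + 36 = 100
d²(T, Mira) = (2−1)² + (-1−0)² = 1 + 1 = 2
d²(T, Echo) = (2−(-2))² + (-1−3)² = 16 + 16 = 32
Minimum is at Mira.

Mira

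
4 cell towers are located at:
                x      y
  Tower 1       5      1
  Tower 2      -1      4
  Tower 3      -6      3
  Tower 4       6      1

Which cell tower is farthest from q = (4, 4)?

Tower 3

Compare squared distances (the ordering matches that of the actual distances):
d²(q, Tower 1) = (4−5)² + (4−1)² = 1 + 9 = 10
d²(q, Tower 2) = (4−(-1))² + (4−4)² = 25 + 0 = 25
d²(q, Tower 3) = (4−(-6))² + (4−3)² = 100 + 1 = 101
d²(q, Tower 4) = (4−6)² + (4−1)² = 4 + 9 = 13
The largest is to Tower 3.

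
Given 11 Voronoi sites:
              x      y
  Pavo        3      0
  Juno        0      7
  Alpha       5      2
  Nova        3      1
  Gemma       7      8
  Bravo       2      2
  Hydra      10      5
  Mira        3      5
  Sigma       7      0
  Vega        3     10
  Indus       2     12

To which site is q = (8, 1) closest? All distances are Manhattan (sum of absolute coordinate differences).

Sigma

d(q, Pavo) = 5 + 1 = 6
d(q, Juno) = 8 + 6 = 14
d(q, Alpha) = 3 + 1 = 4
d(q, Nova) = 5 + 0 = 5
d(q, Gemma) = 1 + 7 = 8
d(q, Bravo) = 6 + 1 = 7
d(q, Hydra) = 2 + 4 = 6
d(q, Mira) = 5 + 4 = 9
d(q, Sigma) = 1 + 1 = 2
d(q, Vega) = 5 + 9 = 14
d(q, Indus) = 6 + 11 = 17
Sigma is nearest.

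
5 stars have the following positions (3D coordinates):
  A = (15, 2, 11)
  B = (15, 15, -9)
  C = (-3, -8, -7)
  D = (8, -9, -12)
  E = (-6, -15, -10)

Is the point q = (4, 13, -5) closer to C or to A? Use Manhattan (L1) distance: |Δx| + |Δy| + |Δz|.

d(q,C) = |4−(-3)| + |13−(-8)| + |-5−(-7)| = 7 + 21 + 2 = 30
d(q,A) = |4−15| + |13−2| + |-5−11| = 11 + 11 + 16 = 38
30 < 38, so C is closer.

C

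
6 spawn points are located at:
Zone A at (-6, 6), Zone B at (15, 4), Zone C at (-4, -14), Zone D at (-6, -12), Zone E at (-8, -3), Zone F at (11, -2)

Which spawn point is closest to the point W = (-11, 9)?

Squared Euclidean distances:
d²(W, Zone A) = (-11−(-6))² + (9−6)² = 25 + 9 = 34
d²(W, Zone B) = (-11−15)² + (9−4)² = 676 + 25 = 701
d²(W, Zone C) = (-11−(-4))² + (9−(-14))² = 49 + 529 = 578
d²(W, Zone D) = (-11−(-6))² + (9−(-12))² = 25 + 441 = 466
d²(W, Zone E) = (-11−(-8))² + (9−(-3))² = 9 + 144 = 153
d²(W, Zone F) = (-11−11)² + (9−(-2))² = 484 + 121 = 605
The smallest is to Zone A, so W lies in the Voronoi region of Zone A.

Zone A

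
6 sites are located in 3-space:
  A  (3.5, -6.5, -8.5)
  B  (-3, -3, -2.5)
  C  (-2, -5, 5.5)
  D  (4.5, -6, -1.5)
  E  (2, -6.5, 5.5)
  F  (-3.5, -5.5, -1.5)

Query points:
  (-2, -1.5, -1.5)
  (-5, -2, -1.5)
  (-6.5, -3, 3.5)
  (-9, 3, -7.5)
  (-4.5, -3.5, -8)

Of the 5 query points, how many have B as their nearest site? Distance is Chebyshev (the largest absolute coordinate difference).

(-2, -1.5, -1.5) — d to each: A:7, B:1.5, C:7, D:6.5, E:7, F:4 → nearest is B
(-5, -2, -1.5) — d to each: A:8.5, B:2, C:7, D:9.5, E:7, F:3.5 → nearest is B
(-6.5, -3, 3.5) — d to each: A:12, B:6, C:4.5, D:11, E:8.5, F:5 → nearest is C
(-9, 3, -7.5) — d to each: A:12.5, B:6, C:13, D:13.5, E:13, F:8.5 → nearest is B
(-4.5, -3.5, -8) — d to each: A:8, B:5.5, C:13.5, D:9, E:13.5, F:6.5 → nearest is B
4 of the 5 points have B as nearest.

4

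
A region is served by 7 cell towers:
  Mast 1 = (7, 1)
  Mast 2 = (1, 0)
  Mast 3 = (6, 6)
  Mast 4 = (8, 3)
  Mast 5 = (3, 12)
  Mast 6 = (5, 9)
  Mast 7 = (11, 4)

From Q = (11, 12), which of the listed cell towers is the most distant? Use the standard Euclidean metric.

Since √ is increasing, it suffices to compare squared distances:
d²(Q, Mast 1) = 16 + 121 = 137
d²(Q, Mast 2) = 100 + 144 = 244
d²(Q, Mast 3) = 25 + 36 = 61
d²(Q, Mast 4) = 9 + 81 = 90
d²(Q, Mast 5) = 64 + 0 = 64
d²(Q, Mast 6) = 36 + 9 = 45
d²(Q, Mast 7) = 0 + 64 = 64
The largest is to Mast 2.

Mast 2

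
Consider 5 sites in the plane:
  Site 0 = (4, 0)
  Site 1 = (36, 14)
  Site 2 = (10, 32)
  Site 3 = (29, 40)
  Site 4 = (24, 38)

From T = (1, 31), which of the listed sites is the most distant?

Since √ is increasing, it suffices to compare squared distances:
d²(T, Site 0) = 9 + 961 = 970
d²(T, Site 1) = 1225 + 289 = 1514
d²(T, Site 2) = 81 + 1 = 82
d²(T, Site 3) = 784 + 81 = 865
d²(T, Site 4) = 529 + 49 = 578
The largest is to Site 1.

Site 1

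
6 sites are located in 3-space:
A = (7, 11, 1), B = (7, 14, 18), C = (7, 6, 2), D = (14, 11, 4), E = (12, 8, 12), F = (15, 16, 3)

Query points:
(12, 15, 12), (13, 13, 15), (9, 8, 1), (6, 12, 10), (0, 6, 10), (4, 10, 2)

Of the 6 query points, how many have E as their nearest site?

(12, 15, 12) — d² to each: A:162, B:62, C:206, D:84, E:49, F:91 → nearest is E
(13, 13, 15) — d² to each: A:236, B:46, C:254, D:126, E:35, F:157 → nearest is E
(9, 8, 1) — d² to each: A:13, B:329, C:9, D:43, E:130, F:104 → nearest is C
(6, 12, 10) — d² to each: A:83, B:69, C:101, D:101, E:56, F:146 → nearest is E
(0, 6, 10) — d² to each: A:155, B:177, C:113, D:257, E:152, F:374 → nearest is C
(4, 10, 2) — d² to each: A:11, B:281, C:25, D:105, E:168, F:158 → nearest is A
3 of the 6 points have E as nearest.

3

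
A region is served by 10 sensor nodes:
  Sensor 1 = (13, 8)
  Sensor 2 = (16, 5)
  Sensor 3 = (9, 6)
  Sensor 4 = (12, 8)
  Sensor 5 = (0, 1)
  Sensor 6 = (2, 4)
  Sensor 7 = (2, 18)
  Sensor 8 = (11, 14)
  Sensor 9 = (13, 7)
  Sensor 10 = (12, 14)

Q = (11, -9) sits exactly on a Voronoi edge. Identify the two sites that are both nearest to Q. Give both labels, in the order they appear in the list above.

Squared distances from Q to each site:
d²(Q, Sensor 1) = 4 + 289 = 293
d²(Q, Sensor 2) = 25 + 196 = 221
d²(Q, Sensor 3) = 4 + 225 = 229
d²(Q, Sensor 4) = 1 + 289 = 290
d²(Q, Sensor 5) = 121 + 100 = 221
d²(Q, Sensor 6) = 81 + 169 = 250
d²(Q, Sensor 7) = 81 + 729 = 810
d²(Q, Sensor 8) = 0 + 529 = 529
d²(Q, Sensor 9) = 4 + 256 = 260
d²(Q, Sensor 10) = 1 + 529 = 530
Q is equidistant from Sensor 2 and Sensor 5 (both at squared distance 221), and every other site is strictly farther — so Q lies on the Sensor 2–Sensor 5 Voronoi edge.

Sensor 2 and Sensor 5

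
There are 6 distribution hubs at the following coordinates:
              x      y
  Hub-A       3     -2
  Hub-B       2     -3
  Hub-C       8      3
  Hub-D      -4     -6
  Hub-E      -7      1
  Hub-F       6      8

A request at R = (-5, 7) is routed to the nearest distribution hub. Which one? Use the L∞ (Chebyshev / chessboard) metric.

Hub-E

d(R, Hub-A) = max(8, 9) = 9
d(R, Hub-B) = max(7, 10) = 10
d(R, Hub-C) = max(13, 4) = 13
d(R, Hub-D) = max(1, 13) = 13
d(R, Hub-E) = max(2, 6) = 6
d(R, Hub-F) = max(11, 1) = 11
Hub-E is nearest.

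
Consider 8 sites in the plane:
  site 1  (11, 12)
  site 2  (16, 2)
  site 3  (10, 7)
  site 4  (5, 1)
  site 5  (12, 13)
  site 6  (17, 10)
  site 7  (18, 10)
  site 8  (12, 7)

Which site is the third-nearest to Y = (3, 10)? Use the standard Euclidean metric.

site 4

Squared Euclidean distances:
d²(Y, site 1) = (3−11)² + (10−12)² = 64 + 4 = 68
d²(Y, site 2) = (3−16)² + (10−2)² = 169 + 64 = 233
d²(Y, site 3) = (3−10)² + (10−7)² = 49 + 9 = 58
d²(Y, site 4) = (3−5)² + (10−1)² = 4 + 81 = 85
d²(Y, site 5) = (3−12)² + (10−13)² = 81 + 9 = 90
d²(Y, site 6) = (3−17)² + (10−10)² = 196 + 0 = 196
d²(Y, site 7) = (3−18)² + (10−10)² = 225 + 0 = 225
d²(Y, site 8) = (3−12)² + (10−7)² = 81 + 9 = 90
Sorted ascending: site 3, site 1, site 4, site 5, … — the third-nearest is site 4.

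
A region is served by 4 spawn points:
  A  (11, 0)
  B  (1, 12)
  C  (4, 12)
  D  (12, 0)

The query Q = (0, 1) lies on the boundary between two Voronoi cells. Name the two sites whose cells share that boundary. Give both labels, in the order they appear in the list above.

Squared distances from Q to each site:
|QA|² = (0−11)² + (1−0)² = 121 + 1 = 122
|QB|² = (0−1)² + (1−12)² = 1 + 121 = 122
|QC|² = (0−4)² + (1−12)² = 16 + 121 = 137
|QD|² = (0−12)² + (1−0)² = 144 + 1 = 145
Q is equidistant from A and B (both at squared distance 122), and every other site is strictly farther — so Q lies on the A–B Voronoi edge.

A and B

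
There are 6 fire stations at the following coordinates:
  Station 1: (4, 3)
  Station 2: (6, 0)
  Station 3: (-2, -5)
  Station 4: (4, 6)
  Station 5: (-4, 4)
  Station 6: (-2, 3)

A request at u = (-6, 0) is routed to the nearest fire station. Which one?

Station 5

Compare squared distances (the ordering matches that of the actual distances):
d²(u, Station 1) = (-6−4)² + (0−3)² = 100 + 9 = 109
d²(u, Station 2) = (-6−6)² + (0−0)² = 144 + 0 = 144
d²(u, Station 3) = (-6−(-2))² + (0−(-5))² = 16 + 25 = 41
d²(u, Station 4) = (-6−4)² + (0−6)² = 100 + 36 = 136
d²(u, Station 5) = (-6−(-4))² + (0−4)² = 4 + 16 = 20
d²(u, Station 6) = (-6−(-2))² + (0−3)² = 16 + 9 = 25
Station 5 is nearest.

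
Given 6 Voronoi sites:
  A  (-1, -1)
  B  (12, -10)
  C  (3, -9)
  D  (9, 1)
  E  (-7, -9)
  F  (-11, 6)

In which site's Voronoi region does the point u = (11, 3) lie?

Since √ is increasing, it suffices to compare squared distances:
|uA|² = (11−(-1))² + (3−(-1))² = 144 + 16 = 160
|uB|² = (11−12)² + (3−(-10))² = 1 + 169 = 170
|uC|² = (11−3)² + (3−(-9))² = 64 + 144 = 208
|uD|² = (11−9)² + (3−1)² = 4 + 4 = 8
|uE|² = (11−(-7))² + (3−(-9))² = 324 + 144 = 468
|uF|² = (11−(-11))² + (3−6)² = 484 + 9 = 493
The smallest is to D, so u lies in the Voronoi region of D.

D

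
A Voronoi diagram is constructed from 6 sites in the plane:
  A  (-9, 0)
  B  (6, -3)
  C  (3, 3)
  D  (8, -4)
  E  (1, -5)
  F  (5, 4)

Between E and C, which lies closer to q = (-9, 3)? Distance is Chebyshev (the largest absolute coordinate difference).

d(q,E) = max(10, 8) = 10
d(q,C) = max(12, 0) = 12
10 < 12, so E is closer.

E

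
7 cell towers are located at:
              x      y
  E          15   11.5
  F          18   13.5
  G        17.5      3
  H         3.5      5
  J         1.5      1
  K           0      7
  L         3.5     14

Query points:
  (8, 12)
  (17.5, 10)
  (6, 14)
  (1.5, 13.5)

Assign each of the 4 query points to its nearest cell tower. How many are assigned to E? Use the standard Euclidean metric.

(8, 12) — d² to each: E:49.25, F:102.25, G:171.25, H:69.25, J:163.25, K:89, L:24.25 → nearest is L
(17.5, 10) — d² to each: E:8.5, F:12.5, G:49, H:221, J:337, K:315.25, L:212 → nearest is E
(6, 14) — d² to each: E:87.25, F:144.25, G:253.25, H:87.25, J:189.25, K:85, L:6.25 → nearest is L
(1.5, 13.5) — d² to each: E:186.25, F:272.25, G:366.25, H:76.25, J:156.25, K:44.5, L:4.25 → nearest is L
1 of the 4 points has E as nearest.

1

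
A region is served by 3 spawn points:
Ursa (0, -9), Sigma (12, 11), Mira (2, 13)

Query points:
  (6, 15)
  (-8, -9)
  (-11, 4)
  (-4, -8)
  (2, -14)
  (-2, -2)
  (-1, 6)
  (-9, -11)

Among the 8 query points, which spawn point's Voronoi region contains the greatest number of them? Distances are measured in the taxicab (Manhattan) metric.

Ursa

(6, 15) — d to each: Ursa:30, Sigma:10, Mira:6 → nearest is Mira
(-8, -9) — d to each: Ursa:8, Sigma:40, Mira:32 → nearest is Ursa
(-11, 4) — d to each: Ursa:24, Sigma:30, Mira:22 → nearest is Mira
(-4, -8) — d to each: Ursa:5, Sigma:35, Mira:27 → nearest is Ursa
(2, -14) — d to each: Ursa:7, Sigma:35, Mira:27 → nearest is Ursa
(-2, -2) — d to each: Ursa:9, Sigma:27, Mira:19 → nearest is Ursa
(-1, 6) — d to each: Ursa:16, Sigma:18, Mira:10 → nearest is Mira
(-9, -11) — d to each: Ursa:11, Sigma:43, Mira:35 → nearest is Ursa
Tally — Ursa:5, Mira:3. Ursa captures the most (5).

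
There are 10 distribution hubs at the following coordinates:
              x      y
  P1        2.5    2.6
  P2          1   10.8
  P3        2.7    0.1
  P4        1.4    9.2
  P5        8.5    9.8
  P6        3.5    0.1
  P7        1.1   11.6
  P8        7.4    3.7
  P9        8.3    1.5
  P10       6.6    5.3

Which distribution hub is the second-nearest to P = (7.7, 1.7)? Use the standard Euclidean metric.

P8

Squared Euclidean distances:
|PP1|² = 27.04 + 0.81 = 27.85
|PP2|² = 44.89 + 82.81 = 127.7
|PP3|² = 25 + 2.56 = 27.56
|PP4|² = 39.69 + 56.25 = 95.94
|PP5|² = 0.64 + 65.61 = 66.25
|PP6|² = 17.64 + 2.56 = 20.2
|PP7|² = 43.56 + 98.01 = 141.57
|PP8|² = 0.09 + 4 = 4.09
|PP9|² = 0.36 + 0.04 = 0.4
d²(P, P10) = 1.21 + 12.96 = 14.17
Sorted ascending: P9, P8, P10, … — the second-nearest is P8.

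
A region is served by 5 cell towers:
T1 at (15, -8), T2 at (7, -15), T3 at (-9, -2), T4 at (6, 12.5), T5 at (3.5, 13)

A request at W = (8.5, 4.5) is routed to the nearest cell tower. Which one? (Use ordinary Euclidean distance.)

Compare squared distances (the ordering matches that of the actual distances):
|WT1|² = (8.5−15)² + (4.5−(-8))² = 42.25 + 156.25 = 198.5
|WT2|² = (8.5−7)² + (4.5−(-15))² = 2.25 + 380.25 = 382.5
|WT3|² = (8.5−(-9))² + (4.5−(-2))² = 306.25 + 42.25 = 348.5
|WT4|² = (8.5−6)² + (4.5−12.5)² = 6.25 + 64 = 70.25
|WT5|² = (8.5−3.5)² + (4.5−13)² = 25 + 72.25 = 97.25
The smallest is to T4, so W lies in the Voronoi region of T4.

T4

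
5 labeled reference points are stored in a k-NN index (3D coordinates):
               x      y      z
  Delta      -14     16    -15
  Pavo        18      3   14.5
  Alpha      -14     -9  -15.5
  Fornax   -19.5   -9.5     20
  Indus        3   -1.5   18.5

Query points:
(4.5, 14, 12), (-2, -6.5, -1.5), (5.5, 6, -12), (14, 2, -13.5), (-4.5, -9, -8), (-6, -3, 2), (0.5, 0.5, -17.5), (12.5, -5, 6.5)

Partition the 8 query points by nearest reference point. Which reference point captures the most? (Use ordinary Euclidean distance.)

(4.5, 14, 12) — d² to each: Delta:1075.25, Pavo:309.5, Alpha:1627.5, Fornax:1192.25, Indus:284.75 → nearest is Indus
(-2, -6.5, -1.5) — d² to each: Delta:832.5, Pavo:746.25, Alpha:346.25, Fornax:777.5, Indus:450 → nearest is Alpha
(5.5, 6, -12) — d² to each: Delta:489.25, Pavo:867.5, Alpha:617.5, Fornax:1889.25, Indus:992.75 → nearest is Delta
(14, 2, -13.5) — d² to each: Delta:982.25, Pavo:801, Alpha:909, Fornax:2376.75, Indus:1157.25 → nearest is Pavo
(-4.5, -9, -8) — d² to each: Delta:764.25, Pavo:1156.5, Alpha:146.5, Fornax:1009.25, Indus:814.75 → nearest is Alpha
(-6, -3, 2) — d² to each: Delta:714, Pavo:768.25, Alpha:406.25, Fornax:548.5, Indus:355.5 → nearest is Indus
(0.5, 0.5, -17.5) — d² to each: Delta:456.75, Pavo:1336.5, Alpha:304.5, Fornax:1906.25, Indus:1306.25 → nearest is Alpha
(12.5, -5, 6.5) — d² to each: Delta:1605.5, Pavo:158.25, Alpha:1202.25, Fornax:1226.5, Indus:246.5 → nearest is Pavo
Tally — Delta:1, Pavo:2, Alpha:3, Indus:2. Alpha captures the most (3).

Alpha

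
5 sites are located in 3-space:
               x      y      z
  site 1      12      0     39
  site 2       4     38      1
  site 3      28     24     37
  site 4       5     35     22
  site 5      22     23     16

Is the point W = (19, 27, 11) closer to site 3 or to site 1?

site 3

Compare squared distances:
d²(W, site 3) = (19−28)² + (27−24)² + (11−37)² = 81 + 9 + 676 = 766
d²(W, site 1) = (19−12)² + (27−0)² + (11−39)² = 49 + 729 + 784 = 1562
766 < 1562, so site 3 is closer.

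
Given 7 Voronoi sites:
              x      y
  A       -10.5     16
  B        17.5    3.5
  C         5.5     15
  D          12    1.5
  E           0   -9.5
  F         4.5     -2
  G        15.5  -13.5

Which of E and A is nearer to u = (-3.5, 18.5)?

Compare squared distances:
|uE|² = (-3.5−0)² + (18.5−(-9.5))² = 12.25 + 784 = 796.25
|uA|² = (-3.5−(-10.5))² + (18.5−16)² = 49 + 6.25 = 55.25
796.25 > 55.25, so A is closer.

A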